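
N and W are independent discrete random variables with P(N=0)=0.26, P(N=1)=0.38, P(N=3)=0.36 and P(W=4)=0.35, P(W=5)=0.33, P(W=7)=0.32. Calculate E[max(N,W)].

E[max(N,W)] = Σ_n Σ_w max(n,w) · P(N=n)P(W=w)
 = 4·0.091 + 5·0.0858 + 7·0.0832 + 4·0.133 + 5·0.1254 + 7·0.1216 + 4·0.126 + 5·0.1188 + 7·0.1152
 = 0.364 + 0.429 + 0.5824 + 0.532 + 0.627 + 0.8512 + 0.504 + 0.594 + 0.8064
 = 5.29

5.29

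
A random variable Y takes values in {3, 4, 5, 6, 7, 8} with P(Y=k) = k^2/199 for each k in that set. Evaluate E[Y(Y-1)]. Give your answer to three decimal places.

37.528

E[Y(Y-1)] = Σ y(y-1)·P(Y=y)
 = 6·9/199 + 12·16/199 + 20·25/199 + 30·36/199 + 42·49/199 + 56·64/199
 = 54/199 + 192/199 + 500/199 + 1080/199 + 2058/199 + 3584/199
 = 7468/199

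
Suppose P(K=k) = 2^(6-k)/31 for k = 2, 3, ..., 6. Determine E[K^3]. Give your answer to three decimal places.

34.387

E[K^3] = Σ k^3·P(K=k)
 = 8·16/31 + 27·8/31 + 64·4/31 + 125·2/31 + 216·1/31
 = 128/31 + 216/31 + 256/31 + 250/31 + 216/31
 = 1066/31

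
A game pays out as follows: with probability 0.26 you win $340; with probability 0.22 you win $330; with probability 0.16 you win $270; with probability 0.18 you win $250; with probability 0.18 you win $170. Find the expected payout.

E[payout] = 340·0.26 + 330·0.22 + 270·0.16 + 250·0.18 + 170·0.18
 = 88.4 + 72.6 + 43.2 + 45 + 30.6
 = 279.8

279.8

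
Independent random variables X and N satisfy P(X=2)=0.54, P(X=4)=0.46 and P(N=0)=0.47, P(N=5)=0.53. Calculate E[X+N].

E[X+N] = Σ_x Σ_n (x+n) · P(X=x)P(N=n)
 = 2·0.2538 + 7·0.2862 + 4·0.2162 + 9·0.2438
 = 0.5076 + 2.0034 + 0.8648 + 2.1942
 = 5.57

5.57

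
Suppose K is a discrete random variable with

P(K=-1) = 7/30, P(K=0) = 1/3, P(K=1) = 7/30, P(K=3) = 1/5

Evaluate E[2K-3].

-1.8

E[2K-3] = Σ (2k-3)·P(K=k)
 = (-5)·7/30 + (-3)·1/3 + (-1)·7/30 + 3·1/5
 = (-7/6) + (-1) + (-7/30) + 3/5
 = -9/5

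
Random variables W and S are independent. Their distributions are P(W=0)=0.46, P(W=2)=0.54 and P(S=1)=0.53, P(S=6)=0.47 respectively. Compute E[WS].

3.618

E[WS] = Σ_w Σ_s ws · P(W=w)P(S=s)
 = 0·0.2438 + 0·0.2162 + 2·0.2862 + 12·0.2538
 = 0 + 0 + 0.5724 + 3.0456
 = 3.618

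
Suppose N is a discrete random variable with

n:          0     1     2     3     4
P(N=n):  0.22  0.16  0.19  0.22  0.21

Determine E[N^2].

E[N^2] = Σ n^2·P(N=n)
 = 0·0.22 + 1·0.16 + 4·0.19 + 9·0.22 + 16·0.21
 = 0 + 0.16 + 0.76 + 1.98 + 3.36
 = 6.26

6.26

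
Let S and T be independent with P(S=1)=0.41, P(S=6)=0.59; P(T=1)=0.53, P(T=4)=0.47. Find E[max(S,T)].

E[max(S,T)] = Σ_s Σ_t max(s,t) · P(S=s)P(T=t)
 = 1·0.2173 + 4·0.1927 + 6·0.3127 + 6·0.2773
 = 0.2173 + 0.7708 + 1.8762 + 1.6638
 = 4.5281

4.5281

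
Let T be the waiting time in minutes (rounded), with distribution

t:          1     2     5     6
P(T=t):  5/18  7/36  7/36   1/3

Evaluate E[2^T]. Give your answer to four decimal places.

E[2^T] = Σ 2^t·P(T=t)
 = 2·5/18 + 4·7/36 + 32·7/36 + 64·1/3
 = 5/9 + 7/9 + 56/9 + 64/3
 = 260/9

28.8889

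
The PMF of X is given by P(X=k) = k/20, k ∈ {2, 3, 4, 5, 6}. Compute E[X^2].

E[X^2] = Σ x^2·P(X=x)
 = 4·1/10 + 9·3/20 + 16·1/5 + 25·1/4 + 36·3/10
 = 2/5 + 27/20 + 16/5 + 25/4 + 54/5
 = 22

22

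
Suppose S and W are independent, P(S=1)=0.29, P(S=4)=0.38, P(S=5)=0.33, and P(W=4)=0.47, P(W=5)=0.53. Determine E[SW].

E[SW] = Σ_s Σ_w sw · P(S=s)P(W=w)
 = 4·0.1363 + 5·0.1537 + 16·0.1786 + 20·0.2014 + 20·0.1551 + 25·0.1749
 = 0.5452 + 0.7685 + 2.8576 + 4.028 + 3.102 + 4.3725
 = 15.6738

15.6738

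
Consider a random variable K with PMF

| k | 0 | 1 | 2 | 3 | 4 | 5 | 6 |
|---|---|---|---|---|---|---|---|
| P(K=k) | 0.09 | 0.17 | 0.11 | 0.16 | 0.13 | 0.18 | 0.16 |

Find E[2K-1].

E[2K-1] = Σ (2k-1)·P(K=k)
 = (-1)·0.09 + 1·0.17 + 3·0.11 + 5·0.16 + 7·0.13 + 9·0.18 + 11·0.16
 = (-0.09) + 0.17 + 0.33 + 0.8 + 0.91 + 1.62 + 1.76
 = 5.5

5.5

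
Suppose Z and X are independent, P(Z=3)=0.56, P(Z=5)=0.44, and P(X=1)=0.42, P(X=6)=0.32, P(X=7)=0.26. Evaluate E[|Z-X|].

E[|Z-X|] = Σ_z Σ_x |z-x| · P(Z=z)P(X=x)
 = 2·0.2352 + 3·0.1792 + 4·0.1456 + 4·0.1848 + 1·0.1408 + 2·0.1144
 = 0.4704 + 0.5376 + 0.5824 + 0.7392 + 0.1408 + 0.2288
 = 2.6992

2.6992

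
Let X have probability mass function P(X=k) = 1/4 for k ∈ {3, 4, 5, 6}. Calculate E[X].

4.5

E[X] = Σ x·P(X=x)
 = 3·1/4 + 4·1/4 + 5·1/4 + 6·1/4
 = 3/4 + 1 + 5/4 + 3/2
 = 9/2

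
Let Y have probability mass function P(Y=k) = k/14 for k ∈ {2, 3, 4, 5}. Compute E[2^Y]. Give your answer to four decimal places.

E[2^Y] = Σ 2^y·P(Y=y)
 = 4·1/7 + 8·3/14 + 16·2/7 + 32·5/14
 = 4/7 + 12/7 + 32/7 + 80/7
 = 128/7

18.2857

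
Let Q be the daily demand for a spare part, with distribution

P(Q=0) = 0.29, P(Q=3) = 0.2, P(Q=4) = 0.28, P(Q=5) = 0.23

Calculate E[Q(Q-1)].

E[Q(Q-1)] = Σ q(q-1)·P(Q=q)
 = 0·0.29 + 6·0.2 + 12·0.28 + 20·0.23
 = 0 + 1.2 + 3.36 + 4.6
 = 9.16

9.16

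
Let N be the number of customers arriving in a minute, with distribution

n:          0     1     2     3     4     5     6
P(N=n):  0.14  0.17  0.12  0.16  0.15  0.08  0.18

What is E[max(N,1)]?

E[max(N,1)] = Σ max(n,1)·P(N=n)
 = 1·0.14 + 1·0.17 + 2·0.12 + 3·0.16 + 4·0.15 + 5·0.08 + 6·0.18
 = 0.14 + 0.17 + 0.24 + 0.48 + 0.6 + 0.4 + 1.08
 = 3.11

3.11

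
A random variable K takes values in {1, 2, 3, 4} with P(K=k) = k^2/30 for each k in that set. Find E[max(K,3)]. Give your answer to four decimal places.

3.5333

E[max(K,3)] = Σ max(k,3)·P(K=k)
 = 3·1/30 + 3·2/15 + 3·3/10 + 4·8/15
 = 1/10 + 2/5 + 9/10 + 32/15
 = 53/15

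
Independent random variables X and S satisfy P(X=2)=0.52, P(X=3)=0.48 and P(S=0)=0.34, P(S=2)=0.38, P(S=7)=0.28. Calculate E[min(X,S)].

E[min(X,S)] = Σ_x Σ_s min(x,s) · P(X=x)P(S=s)
 = 0·0.1768 + 2·0.1976 + 2·0.1456 + 0·0.1632 + 2·0.1824 + 3·0.1344
 = 0 + 0.3952 + 0.2912 + 0 + 0.3648 + 0.4032
 = 1.4544

1.4544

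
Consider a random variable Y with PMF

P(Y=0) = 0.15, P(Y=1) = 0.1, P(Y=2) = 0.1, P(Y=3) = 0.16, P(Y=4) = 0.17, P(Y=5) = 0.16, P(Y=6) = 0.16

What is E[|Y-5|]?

E[|Y-5|] = Σ |y-5|·P(Y=y)
 = 5·0.15 + 4·0.1 + 3·0.1 + 2·0.16 + 1·0.17 + 0·0.16 + 1·0.16
 = 0.75 + 0.4 + 0.3 + 0.32 + 0.17 + 0 + 0.16
 = 2.1

2.1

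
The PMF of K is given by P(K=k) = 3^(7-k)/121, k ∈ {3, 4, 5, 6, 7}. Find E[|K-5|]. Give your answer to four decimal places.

E[|K-5|] = Σ |k-5|·P(K=k)
 = 2·81/121 + 1·27/121 + 0·9/121 + 1·3/121 + 2·1/121
 = 162/121 + 27/121 + 0 + 3/121 + 2/121
 = 194/121

1.6033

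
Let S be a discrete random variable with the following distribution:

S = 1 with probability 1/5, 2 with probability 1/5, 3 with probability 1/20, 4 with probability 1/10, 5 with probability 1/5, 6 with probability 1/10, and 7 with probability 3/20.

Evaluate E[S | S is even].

P(S is even) = 1/5 + 1/10 + 1/10 = 2/5.
E[S | S is even] = [2·1/5 + 4·1/10 + 6·1/10] / (2/5)
 = 7/5 / (2/5)
 = 7/2

3.5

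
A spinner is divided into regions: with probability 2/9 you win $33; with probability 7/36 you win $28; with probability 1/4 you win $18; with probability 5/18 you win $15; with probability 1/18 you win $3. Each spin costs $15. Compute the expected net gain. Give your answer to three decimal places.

E[payout] = 33·2/9 + 28·7/36 + 18·1/4 + 15·5/18 + 3·1/18
 = 22/3 + 49/9 + 9/2 + 25/6 + 1/6
 = 389/18
Net = 389/18 - 15 = 119/18

6.611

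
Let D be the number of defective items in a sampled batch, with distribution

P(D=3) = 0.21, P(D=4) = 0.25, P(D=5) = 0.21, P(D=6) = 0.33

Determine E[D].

E[D] = Σ d·P(D=d)
 = 3·0.21 + 4·0.25 + 5·0.21 + 6·0.33
 = 0.63 + 1 + 1.05 + 1.98
 = 4.66

4.66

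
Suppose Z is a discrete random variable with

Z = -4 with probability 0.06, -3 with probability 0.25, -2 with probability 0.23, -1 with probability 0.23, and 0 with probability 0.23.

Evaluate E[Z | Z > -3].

-1

P(Z > -3) = 0.23 + 0.23 + 0.23 = 0.69.
E[Z | Z > -3] = [(-2)·0.23 + (-1)·0.23 + 0·0.23] / 0.69
 = -0.69 / 0.69
 = -1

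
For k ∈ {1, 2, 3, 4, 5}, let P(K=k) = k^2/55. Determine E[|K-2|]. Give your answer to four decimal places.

2.1273

E[|K-2|] = Σ |k-2|·P(K=k)
 = 1·1/55 + 0·4/55 + 1·9/55 + 2·16/55 + 3·5/11
 = 1/55 + 0 + 9/55 + 32/55 + 15/11
 = 117/55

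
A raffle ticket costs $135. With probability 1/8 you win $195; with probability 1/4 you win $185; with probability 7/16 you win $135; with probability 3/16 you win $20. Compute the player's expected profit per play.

E[payout] = 195·1/8 + 185·1/4 + 135·7/16 + 20·3/16
 = 195/8 + 185/4 + 945/16 + 15/4
 = 2135/16
Net = 2135/16 - 135 = -25/16

-1.5625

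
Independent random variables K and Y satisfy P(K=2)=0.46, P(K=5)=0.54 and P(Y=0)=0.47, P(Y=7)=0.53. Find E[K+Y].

E[K+Y] = Σ_k Σ_y (k+y) · P(K=k)P(Y=y)
 = 2·0.2162 + 9·0.2438 + 5·0.2538 + 12·0.2862
 = 0.4324 + 2.1942 + 1.269 + 3.4344
 = 7.33

7.33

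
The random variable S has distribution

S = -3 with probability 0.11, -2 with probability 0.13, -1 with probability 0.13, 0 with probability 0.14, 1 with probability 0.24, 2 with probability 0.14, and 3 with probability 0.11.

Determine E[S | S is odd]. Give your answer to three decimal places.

P(S is odd) = 0.11 + 0.13 + 0.24 + 0.11 = 0.59.
E[S | S is odd] = [(-3)·0.11 + (-1)·0.13 + 1·0.24 + 3·0.11] / 0.59
 = 0.11 / 0.59
 = 11/59

0.186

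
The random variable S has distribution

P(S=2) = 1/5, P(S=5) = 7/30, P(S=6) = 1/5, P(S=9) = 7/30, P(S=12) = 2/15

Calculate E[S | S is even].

P(S is even) = 1/5 + 1/5 + 2/15 = 8/15.
E[S | S is even] = [2·1/5 + 6·1/5 + 12·2/15] / (8/15)
 = 16/5 / (8/15)
 = 6

6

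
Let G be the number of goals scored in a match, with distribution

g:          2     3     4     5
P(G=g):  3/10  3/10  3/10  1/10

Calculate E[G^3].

42.2

E[G^3] = Σ g^3·P(G=g)
 = 8·3/10 + 27·3/10 + 64·3/10 + 125·1/10
 = 12/5 + 81/10 + 96/5 + 25/2
 = 211/5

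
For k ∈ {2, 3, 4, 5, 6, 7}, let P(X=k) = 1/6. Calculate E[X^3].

E[X^3] = Σ x^3·P(X=x)
 = 8·1/6 + 27·1/6 + 64·1/6 + 125·1/6 + 216·1/6 + 343·1/6
 = 4/3 + 9/2 + 32/3 + 125/6 + 36 + 343/6
 = 261/2

130.5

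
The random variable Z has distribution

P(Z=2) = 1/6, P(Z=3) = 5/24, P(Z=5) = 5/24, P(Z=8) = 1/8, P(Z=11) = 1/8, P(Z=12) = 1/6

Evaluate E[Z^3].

551.375

E[Z^3] = Σ z^3·P(Z=z)
 = 8·1/6 + 27·5/24 + 125·5/24 + 512·1/8 + 1331·1/8 + 1728·1/6
 = 4/3 + 45/8 + 625/24 + 64 + 1331/8 + 288
 = 4411/8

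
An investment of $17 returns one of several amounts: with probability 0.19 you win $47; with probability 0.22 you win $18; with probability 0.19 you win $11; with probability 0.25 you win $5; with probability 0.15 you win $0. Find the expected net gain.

-0.77

E[payout] = 47·0.19 + 18·0.22 + 11·0.19 + 5·0.25 + 0·0.15
 = 8.93 + 3.96 + 2.09 + 1.25 + 0
 = 16.23
Net = 16.23 - 17 = -0.77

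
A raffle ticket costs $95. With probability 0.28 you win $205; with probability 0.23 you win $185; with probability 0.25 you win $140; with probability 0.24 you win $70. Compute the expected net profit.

56.75

E[payout] = 205·0.28 + 185·0.23 + 140·0.25 + 70·0.24
 = 57.4 + 42.55 + 35 + 16.8
 = 151.75
Net = 151.75 - 95 = 56.75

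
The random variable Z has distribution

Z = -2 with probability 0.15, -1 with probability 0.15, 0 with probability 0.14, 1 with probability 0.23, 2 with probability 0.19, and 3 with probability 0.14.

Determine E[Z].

E[Z] = Σ z·P(Z=z)
 = (-2)·0.15 + (-1)·0.15 + 0·0.14 + 1·0.23 + 2·0.19 + 3·0.14
 = (-0.3) + (-0.15) + 0 + 0.23 + 0.38 + 0.42
 = 0.58

0.58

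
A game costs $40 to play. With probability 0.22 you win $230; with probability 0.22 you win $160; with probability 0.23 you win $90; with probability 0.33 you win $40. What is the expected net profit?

E[payout] = 230·0.22 + 160·0.22 + 90·0.23 + 40·0.33
 = 50.6 + 35.2 + 20.7 + 13.2
 = 119.7
Net = 119.7 - 40 = 79.7

79.7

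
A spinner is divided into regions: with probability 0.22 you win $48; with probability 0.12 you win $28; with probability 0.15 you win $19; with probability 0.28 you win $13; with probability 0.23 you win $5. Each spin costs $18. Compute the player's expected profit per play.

E[payout] = 48·0.22 + 28·0.12 + 19·0.15 + 13·0.28 + 5·0.23
 = 10.56 + 3.36 + 2.85 + 3.64 + 1.15
 = 21.56
Net = 21.56 - 18 = 3.56

3.56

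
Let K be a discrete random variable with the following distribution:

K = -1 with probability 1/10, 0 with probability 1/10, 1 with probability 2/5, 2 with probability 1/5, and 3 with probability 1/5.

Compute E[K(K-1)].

1.8

E[K(K-1)] = Σ k(k-1)·P(K=k)
 = 2·1/10 + 0·1/10 + 0·2/5 + 2·1/5 + 6·1/5
 = 1/5 + 0 + 0 + 2/5 + 6/5
 = 9/5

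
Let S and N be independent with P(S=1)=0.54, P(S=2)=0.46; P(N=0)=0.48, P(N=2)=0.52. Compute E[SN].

1.5184

E[SN] = Σ_s Σ_n sn · P(S=s)P(N=n)
 = 0·0.2592 + 2·0.2808 + 0·0.2208 + 4·0.2392
 = 0 + 0.5616 + 0 + 0.9568
 = 1.5184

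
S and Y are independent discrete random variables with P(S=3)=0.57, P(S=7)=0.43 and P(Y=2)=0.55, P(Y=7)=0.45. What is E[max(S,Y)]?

E[max(S,Y)] = Σ_s Σ_y max(s,y) · P(S=s)P(Y=y)
 = 3·0.3135 + 7·0.2565 + 7·0.2365 + 7·0.1935
 = 0.9405 + 1.7955 + 1.6555 + 1.3545
 = 5.746

5.746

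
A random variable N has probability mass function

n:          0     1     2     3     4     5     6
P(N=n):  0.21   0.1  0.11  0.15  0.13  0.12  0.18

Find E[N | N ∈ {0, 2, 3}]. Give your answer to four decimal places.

P(N ∈ {0, 2, 3}) = 0.21 + 0.11 + 0.15 = 0.47.
E[N | N ∈ {0, 2, 3}] = [0·0.21 + 2·0.11 + 3·0.15] / 0.47
 = 0.67 / 0.47
 = 67/47

1.4255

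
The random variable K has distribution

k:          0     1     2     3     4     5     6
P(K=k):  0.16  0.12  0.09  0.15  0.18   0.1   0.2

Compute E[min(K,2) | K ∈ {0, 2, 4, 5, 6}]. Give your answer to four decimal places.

P(K ∈ {0, 2, 4, 5, 6}) = 0.16 + 0.09 + 0.18 + 0.1 + 0.2 = 0.73.
E[min(K,2) | K ∈ {0, 2, 4, 5, 6}] = [0·0.16 + 2·0.09 + 2·0.18 + 2·0.1 + 2·0.2] / 0.73
 = 1.14 / 0.73
 = 114/73

1.5616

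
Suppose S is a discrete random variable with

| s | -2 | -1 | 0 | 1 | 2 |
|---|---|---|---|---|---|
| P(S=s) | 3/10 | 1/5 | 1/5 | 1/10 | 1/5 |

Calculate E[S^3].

-0.9

E[S^3] = Σ s^3·P(S=s)
 = (-8)·3/10 + (-1)·1/5 + 0·1/5 + 1·1/10 + 8·1/5
 = (-12/5) + (-1/5) + 0 + 1/10 + 8/5
 = -9/10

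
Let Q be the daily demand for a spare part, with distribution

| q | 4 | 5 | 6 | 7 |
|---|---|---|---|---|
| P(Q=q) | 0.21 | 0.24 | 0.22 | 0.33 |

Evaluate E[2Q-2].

9.34

E[2Q-2] = Σ (2q-2)·P(Q=q)
 = 6·0.21 + 8·0.24 + 10·0.22 + 12·0.33
 = 1.26 + 1.92 + 2.2 + 3.96
 = 9.34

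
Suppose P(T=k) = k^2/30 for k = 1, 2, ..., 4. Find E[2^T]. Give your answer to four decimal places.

11.5333

E[2^T] = Σ 2^t·P(T=t)
 = 2·1/30 + 4·2/15 + 8·3/10 + 16·8/15
 = 1/15 + 8/15 + 12/5 + 128/15
 = 173/15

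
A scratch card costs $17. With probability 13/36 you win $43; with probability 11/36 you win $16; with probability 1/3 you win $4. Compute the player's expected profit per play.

E[payout] = 43·13/36 + 16·11/36 + 4·1/3
 = 559/36 + 44/9 + 4/3
 = 87/4
Net = 87/4 - 17 = 19/4

4.75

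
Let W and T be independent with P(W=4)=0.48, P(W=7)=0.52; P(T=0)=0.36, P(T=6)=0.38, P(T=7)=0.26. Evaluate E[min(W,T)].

E[min(W,T)] = Σ_w Σ_t min(w,t) · P(W=w)P(T=t)
 = 0·0.1728 + 4·0.1824 + 4·0.1248 + 0·0.1872 + 6·0.1976 + 7·0.1352
 = 0 + 0.7296 + 0.4992 + 0 + 1.1856 + 0.9464
 = 3.3608

3.3608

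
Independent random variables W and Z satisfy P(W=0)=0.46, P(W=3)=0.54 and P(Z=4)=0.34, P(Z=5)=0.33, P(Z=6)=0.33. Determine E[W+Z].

E[W+Z] = Σ_w Σ_z (w+z) · P(W=w)P(Z=z)
 = 4·0.1564 + 5·0.1518 + 6·0.1518 + 7·0.1836 + 8·0.1782 + 9·0.1782
 = 0.6256 + 0.759 + 0.9108 + 1.2852 + 1.4256 + 1.6038
 = 6.61

6.61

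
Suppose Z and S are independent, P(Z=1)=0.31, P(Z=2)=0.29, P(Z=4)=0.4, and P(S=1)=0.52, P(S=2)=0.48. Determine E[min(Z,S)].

E[min(Z,S)] = Σ_z Σ_s min(z,s) · P(Z=z)P(S=s)
 = 1·0.1612 + 1·0.1488 + 1·0.1508 + 2·0.1392 + 1·0.208 + 2·0.192
 = 0.1612 + 0.1488 + 0.1508 + 0.2784 + 0.208 + 0.384
 = 1.3312

1.3312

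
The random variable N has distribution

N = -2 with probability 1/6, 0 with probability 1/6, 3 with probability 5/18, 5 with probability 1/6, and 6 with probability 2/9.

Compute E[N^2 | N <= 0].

P(N <= 0) = 1/6 + 1/6 = 1/3.
E[N^2 | N <= 0] = [4·1/6 + 0·1/6] / (1/3)
 = 2/3 / (1/3)
 = 2

2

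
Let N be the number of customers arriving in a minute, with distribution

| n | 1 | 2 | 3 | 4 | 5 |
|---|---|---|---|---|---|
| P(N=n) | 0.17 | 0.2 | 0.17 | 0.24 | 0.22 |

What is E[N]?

E[N] = Σ n·P(N=n)
 = 1·0.17 + 2·0.2 + 3·0.17 + 4·0.24 + 5·0.22
 = 0.17 + 0.4 + 0.51 + 0.96 + 1.1
 = 3.14

3.14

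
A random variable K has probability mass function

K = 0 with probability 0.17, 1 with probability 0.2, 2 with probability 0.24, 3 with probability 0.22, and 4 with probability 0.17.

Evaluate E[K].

E[K] = Σ k·P(K=k)
 = 0·0.17 + 1·0.2 + 2·0.24 + 3·0.22 + 4·0.17
 = 0 + 0.2 + 0.48 + 0.66 + 0.68
 = 2.02

2.02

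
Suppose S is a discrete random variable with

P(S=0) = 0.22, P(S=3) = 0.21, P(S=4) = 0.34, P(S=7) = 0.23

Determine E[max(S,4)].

4.69

E[max(S,4)] = Σ max(s,4)·P(S=s)
 = 4·0.22 + 4·0.21 + 4·0.34 + 7·0.23
 = 0.88 + 0.84 + 1.36 + 1.61
 = 4.69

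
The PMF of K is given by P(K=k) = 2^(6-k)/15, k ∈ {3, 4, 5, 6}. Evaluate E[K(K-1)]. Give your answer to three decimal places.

E[K(K-1)] = Σ k(k-1)·P(K=k)
 = 6·8/15 + 12·4/15 + 20·2/15 + 30·1/15
 = 16/5 + 16/5 + 8/3 + 2
 = 166/15

11.067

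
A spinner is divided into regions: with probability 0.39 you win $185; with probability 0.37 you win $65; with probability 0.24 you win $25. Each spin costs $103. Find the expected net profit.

E[payout] = 185·0.39 + 65·0.37 + 25·0.24
 = 72.15 + 24.05 + 6
 = 102.2
Net = 102.2 - 103 = -0.8

-0.8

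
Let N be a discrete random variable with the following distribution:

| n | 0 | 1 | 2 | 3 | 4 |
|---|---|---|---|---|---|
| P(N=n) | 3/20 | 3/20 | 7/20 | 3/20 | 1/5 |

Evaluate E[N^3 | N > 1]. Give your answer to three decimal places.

P(N > 1) = 7/20 + 3/20 + 1/5 = 7/10.
E[N^3 | N > 1] = [8·7/20 + 27·3/20 + 64·1/5] / (7/10)
 = 393/20 / (7/10)
 = 393/14

28.071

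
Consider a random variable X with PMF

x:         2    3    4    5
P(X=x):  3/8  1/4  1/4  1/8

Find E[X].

E[X] = Σ x·P(X=x)
 = 2·3/8 + 3·1/4 + 4·1/4 + 5·1/8
 = 3/4 + 3/4 + 1 + 5/8
 = 25/8

3.125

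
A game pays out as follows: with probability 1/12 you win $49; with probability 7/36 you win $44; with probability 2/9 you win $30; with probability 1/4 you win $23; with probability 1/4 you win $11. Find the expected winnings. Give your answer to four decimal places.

E[payout] = 49·1/12 + 44·7/36 + 30·2/9 + 23·1/4 + 11·1/4
 = 49/12 + 77/9 + 20/3 + 23/4 + 11/4
 = 1001/36

27.8056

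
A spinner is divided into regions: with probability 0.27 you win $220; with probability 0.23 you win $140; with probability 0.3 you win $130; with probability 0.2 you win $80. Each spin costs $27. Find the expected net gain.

E[payout] = 220·0.27 + 140·0.23 + 130·0.3 + 80·0.2
 = 59.4 + 32.2 + 39 + 16
 = 146.6
Net = 146.6 - 27 = 119.6

119.6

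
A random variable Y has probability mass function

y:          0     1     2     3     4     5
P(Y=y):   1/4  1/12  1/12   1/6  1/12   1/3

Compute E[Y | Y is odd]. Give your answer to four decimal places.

P(Y is odd) = 1/12 + 1/6 + 1/3 = 7/12.
E[Y | Y is odd] = [1·1/12 + 3·1/6 + 5·1/3] / (7/12)
 = 9/4 / (7/12)
 = 27/7

3.8571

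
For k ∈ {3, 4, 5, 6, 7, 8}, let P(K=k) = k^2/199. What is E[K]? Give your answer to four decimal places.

E[K] = Σ k·P(K=k)
 = 3·9/199 + 4·16/199 + 5·25/199 + 6·36/199 + 7·49/199 + 8·64/199
 = 27/199 + 64/199 + 125/199 + 216/199 + 343/199 + 512/199
 = 1287/199

6.4673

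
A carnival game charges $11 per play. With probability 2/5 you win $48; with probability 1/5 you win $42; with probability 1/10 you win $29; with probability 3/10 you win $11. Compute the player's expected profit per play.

22.8

E[payout] = 48·2/5 + 42·1/5 + 29·1/10 + 11·3/10
 = 96/5 + 42/5 + 29/10 + 33/10
 = 169/5
Net = 169/5 - 11 = 114/5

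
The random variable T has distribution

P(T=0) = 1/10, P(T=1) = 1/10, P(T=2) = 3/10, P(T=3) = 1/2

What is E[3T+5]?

E[3T+5] = Σ (3t+5)·P(T=t)
 = 5·1/10 + 8·1/10 + 11·3/10 + 14·1/2
 = 1/2 + 4/5 + 33/10 + 7
 = 58/5

11.6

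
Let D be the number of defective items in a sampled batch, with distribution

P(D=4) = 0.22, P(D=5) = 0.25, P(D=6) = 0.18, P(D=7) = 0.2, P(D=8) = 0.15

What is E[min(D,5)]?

E[min(D,5)] = Σ min(d,5)·P(D=d)
 = 4·0.22 + 5·0.25 + 5·0.18 + 5·0.2 + 5·0.15
 = 0.88 + 1.25 + 0.9 + 1 + 0.75
 = 4.78

4.78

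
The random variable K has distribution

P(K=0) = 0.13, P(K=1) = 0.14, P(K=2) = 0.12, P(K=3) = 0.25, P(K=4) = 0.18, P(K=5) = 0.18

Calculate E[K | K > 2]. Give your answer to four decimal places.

P(K > 2) = 0.25 + 0.18 + 0.18 = 0.61.
E[K | K > 2] = [3·0.25 + 4·0.18 + 5·0.18] / 0.61
 = 2.37 / 0.61
 = 237/61

3.8852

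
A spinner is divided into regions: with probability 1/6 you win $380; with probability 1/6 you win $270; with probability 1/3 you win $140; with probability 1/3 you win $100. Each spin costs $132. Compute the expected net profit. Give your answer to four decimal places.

E[payout] = 380·1/6 + 270·1/6 + 140·1/3 + 100·1/3
 = 190/3 + 45 + 140/3 + 100/3
 = 565/3
Net = 565/3 - 132 = 169/3

56.3333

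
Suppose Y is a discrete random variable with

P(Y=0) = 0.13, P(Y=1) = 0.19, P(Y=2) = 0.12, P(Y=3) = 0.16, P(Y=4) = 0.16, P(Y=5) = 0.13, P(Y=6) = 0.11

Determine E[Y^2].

E[Y^2] = Σ y^2·P(Y=y)
 = 0·0.13 + 1·0.19 + 4·0.12 + 9·0.16 + 16·0.16 + 25·0.13 + 36·0.11
 = 0 + 0.19 + 0.48 + 1.44 + 2.56 + 3.25 + 3.96
 = 11.88

11.88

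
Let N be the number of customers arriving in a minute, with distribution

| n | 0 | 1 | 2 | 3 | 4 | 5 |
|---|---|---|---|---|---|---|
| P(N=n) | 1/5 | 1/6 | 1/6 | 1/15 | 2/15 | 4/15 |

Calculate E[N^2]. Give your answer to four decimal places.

E[N^2] = Σ n^2·P(N=n)
 = 0·1/5 + 1·1/6 + 4·1/6 + 9·1/15 + 16·2/15 + 25·4/15
 = 0 + 1/6 + 2/3 + 3/5 + 32/15 + 20/3
 = 307/30

10.2333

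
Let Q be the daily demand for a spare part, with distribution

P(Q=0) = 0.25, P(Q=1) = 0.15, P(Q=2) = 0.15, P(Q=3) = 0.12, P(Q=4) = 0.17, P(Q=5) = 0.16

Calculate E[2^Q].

9.95

E[2^Q] = Σ 2^q·P(Q=q)
 = 1·0.25 + 2·0.15 + 4·0.15 + 8·0.12 + 16·0.17 + 32·0.16
 = 0.25 + 0.3 + 0.6 + 0.96 + 2.72 + 5.12
 = 9.95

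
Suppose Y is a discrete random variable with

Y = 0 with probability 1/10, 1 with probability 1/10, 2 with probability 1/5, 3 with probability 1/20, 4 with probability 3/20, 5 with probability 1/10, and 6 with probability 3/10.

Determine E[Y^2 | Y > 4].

P(Y > 4) = 1/10 + 3/10 = 2/5.
E[Y^2 | Y > 4] = [25·1/10 + 36·3/10] / (2/5)
 = 133/10 / (2/5)
 = 133/4

33.25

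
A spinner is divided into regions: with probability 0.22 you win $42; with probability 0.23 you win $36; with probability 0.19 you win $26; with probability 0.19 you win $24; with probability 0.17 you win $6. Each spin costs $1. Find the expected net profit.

27.04

E[payout] = 42·0.22 + 36·0.23 + 26·0.19 + 24·0.19 + 6·0.17
 = 9.24 + 8.28 + 4.94 + 4.56 + 1.02
 = 28.04
Net = 28.04 - 1 = 27.04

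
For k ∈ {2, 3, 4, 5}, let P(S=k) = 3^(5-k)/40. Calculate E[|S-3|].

0.8

E[|S-3|] = Σ |s-3|·P(S=s)
 = 1·27/40 + 0·9/40 + 1·3/40 + 2·1/40
 = 27/40 + 0 + 3/40 + 1/20
 = 4/5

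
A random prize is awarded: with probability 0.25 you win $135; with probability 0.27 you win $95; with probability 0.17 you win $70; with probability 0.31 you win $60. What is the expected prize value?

E[payout] = 135·0.25 + 95·0.27 + 70·0.17 + 60·0.31
 = 33.75 + 25.65 + 11.9 + 18.6
 = 89.9

89.9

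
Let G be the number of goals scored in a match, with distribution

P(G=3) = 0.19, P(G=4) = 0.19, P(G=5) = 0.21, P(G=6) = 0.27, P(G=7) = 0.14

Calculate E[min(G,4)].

E[min(G,4)] = Σ min(g,4)·P(G=g)
 = 3·0.19 + 4·0.19 + 4·0.21 + 4·0.27 + 4·0.14
 = 0.57 + 0.76 + 0.84 + 1.08 + 0.56
 = 3.81

3.81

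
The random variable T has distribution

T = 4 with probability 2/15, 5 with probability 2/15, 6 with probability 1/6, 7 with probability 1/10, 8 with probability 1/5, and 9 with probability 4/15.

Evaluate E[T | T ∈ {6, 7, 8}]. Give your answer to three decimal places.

7.071

P(T ∈ {6, 7, 8}) = 1/6 + 1/10 + 1/5 = 7/15.
E[T | T ∈ {6, 7, 8}] = [6·1/6 + 7·1/10 + 8·1/5] / (7/15)
 = 33/10 / (7/15)
 = 99/14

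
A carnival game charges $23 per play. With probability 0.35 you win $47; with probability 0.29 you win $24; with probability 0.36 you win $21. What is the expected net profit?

E[payout] = 47·0.35 + 24·0.29 + 21·0.36
 = 16.45 + 6.96 + 7.56
 = 30.97
Net = 30.97 - 23 = 7.97

7.97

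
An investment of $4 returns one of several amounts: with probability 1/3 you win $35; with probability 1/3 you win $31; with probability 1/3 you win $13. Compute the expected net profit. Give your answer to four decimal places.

E[payout] = 35·1/3 + 31·1/3 + 13·1/3
 = 35/3 + 31/3 + 13/3
 = 79/3
Net = 79/3 - 4 = 67/3

22.3333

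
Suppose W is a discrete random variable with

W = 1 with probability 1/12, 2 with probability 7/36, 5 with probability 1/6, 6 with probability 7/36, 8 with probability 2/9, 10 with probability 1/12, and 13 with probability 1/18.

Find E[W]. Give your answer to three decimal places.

5.806

E[W] = Σ w·P(W=w)
 = 1·1/12 + 2·7/36 + 5·1/6 + 6·7/36 + 8·2/9 + 10·1/12 + 13·1/18
 = 1/12 + 7/18 + 5/6 + 7/6 + 16/9 + 5/6 + 13/18
 = 209/36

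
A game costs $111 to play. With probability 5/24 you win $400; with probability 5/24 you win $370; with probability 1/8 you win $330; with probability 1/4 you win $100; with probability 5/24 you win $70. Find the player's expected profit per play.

130.25

E[payout] = 400·5/24 + 370·5/24 + 330·1/8 + 100·1/4 + 70·5/24
 = 250/3 + 925/12 + 165/4 + 25 + 175/12
 = 965/4
Net = 965/4 - 111 = 521/4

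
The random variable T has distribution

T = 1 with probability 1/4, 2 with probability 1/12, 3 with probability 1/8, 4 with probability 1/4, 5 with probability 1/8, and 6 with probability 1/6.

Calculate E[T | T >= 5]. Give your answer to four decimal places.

P(T >= 5) = 1/8 + 1/6 = 7/24.
E[T | T >= 5] = [5·1/8 + 6·1/6] / (7/24)
 = 13/8 / (7/24)
 = 39/7

5.5714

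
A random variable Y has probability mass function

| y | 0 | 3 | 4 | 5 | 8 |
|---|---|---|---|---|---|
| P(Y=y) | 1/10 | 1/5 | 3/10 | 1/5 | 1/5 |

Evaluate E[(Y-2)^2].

10.8

E[(Y-2)^2] = Σ (y-2)^2·P(Y=y)
 = 4·1/10 + 1·1/5 + 4·3/10 + 9·1/5 + 36·1/5
 = 2/5 + 1/5 + 6/5 + 9/5 + 36/5
 = 54/5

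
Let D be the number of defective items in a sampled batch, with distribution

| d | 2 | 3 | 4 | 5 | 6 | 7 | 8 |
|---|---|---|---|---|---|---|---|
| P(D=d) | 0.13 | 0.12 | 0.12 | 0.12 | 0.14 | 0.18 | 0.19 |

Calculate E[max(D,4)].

E[max(D,4)] = Σ max(d,4)·P(D=d)
 = 4·0.13 + 4·0.12 + 4·0.12 + 5·0.12 + 6·0.14 + 7·0.18 + 8·0.19
 = 0.52 + 0.48 + 0.48 + 0.6 + 0.84 + 1.26 + 1.52
 = 5.7

5.7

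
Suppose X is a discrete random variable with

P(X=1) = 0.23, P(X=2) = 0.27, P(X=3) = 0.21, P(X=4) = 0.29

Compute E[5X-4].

E[5X-4] = Σ (5x-4)·P(X=x)
 = 1·0.23 + 6·0.27 + 11·0.21 + 16·0.29
 = 0.23 + 1.62 + 2.31 + 4.64
 = 8.8

8.8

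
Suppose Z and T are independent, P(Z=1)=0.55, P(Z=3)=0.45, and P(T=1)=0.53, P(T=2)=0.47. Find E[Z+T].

E[Z+T] = Σ_z Σ_t (z+t) · P(Z=z)P(T=t)
 = 2·0.2915 + 3·0.2585 + 4·0.2385 + 5·0.2115
 = 0.583 + 0.7755 + 0.954 + 1.0575
 = 3.37

3.37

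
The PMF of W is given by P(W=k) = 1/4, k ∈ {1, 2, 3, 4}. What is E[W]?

2.5

E[W] = Σ w·P(W=w)
 = 1·1/4 + 2·1/4 + 3·1/4 + 4·1/4
 = 1/4 + 1/2 + 3/4 + 1
 = 5/2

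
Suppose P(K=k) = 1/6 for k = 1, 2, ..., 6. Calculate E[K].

3.5

E[K] = Σ k·P(K=k)
 = 1·1/6 + 2·1/6 + 3·1/6 + 4·1/6 + 5·1/6 + 6·1/6
 = 1/6 + 1/3 + 1/2 + 2/3 + 5/6 + 1
 = 7/2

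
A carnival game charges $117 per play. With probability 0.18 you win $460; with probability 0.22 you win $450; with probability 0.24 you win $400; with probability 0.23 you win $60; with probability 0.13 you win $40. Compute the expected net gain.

179.8

E[payout] = 460·0.18 + 450·0.22 + 400·0.24 + 60·0.23 + 40·0.13
 = 82.8 + 99 + 96 + 13.8 + 5.2
 = 296.8
Net = 296.8 - 117 = 179.8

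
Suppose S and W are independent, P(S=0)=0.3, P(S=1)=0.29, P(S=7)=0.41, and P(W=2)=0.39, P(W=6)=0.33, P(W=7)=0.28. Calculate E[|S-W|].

3.4296

E[|S-W|] = Σ_s Σ_w |s-w| · P(S=s)P(W=w)
 = 2·0.117 + 6·0.099 + 7·0.084 + 1·0.1131 + 5·0.0957 + 6·0.0812 + 5·0.1599 + 1·0.1353 + 0·0.1148
 = 0.234 + 0.594 + 0.588 + 0.1131 + 0.4785 + 0.4872 + 0.7995 + 0.1353 + 0
 = 3.4296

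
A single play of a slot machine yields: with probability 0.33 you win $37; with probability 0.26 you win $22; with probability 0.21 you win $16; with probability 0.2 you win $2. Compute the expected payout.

21.69

E[payout] = 37·0.33 + 22·0.26 + 16·0.21 + 2·0.2
 = 12.21 + 5.72 + 3.36 + 0.4
 = 21.69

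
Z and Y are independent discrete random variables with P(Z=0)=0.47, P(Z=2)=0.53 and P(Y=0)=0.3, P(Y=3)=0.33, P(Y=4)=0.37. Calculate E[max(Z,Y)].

2.788

E[max(Z,Y)] = Σ_z Σ_y max(z,y) · P(Z=z)P(Y=y)
 = 0·0.141 + 3·0.1551 + 4·0.1739 + 2·0.159 + 3·0.1749 + 4·0.1961
 = 0 + 0.4653 + 0.6956 + 0.318 + 0.5247 + 0.7844
 = 2.788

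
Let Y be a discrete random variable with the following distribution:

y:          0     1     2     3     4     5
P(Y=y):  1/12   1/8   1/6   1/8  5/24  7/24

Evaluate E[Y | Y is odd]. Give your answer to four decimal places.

3.6154

P(Y is odd) = 1/8 + 1/8 + 7/24 = 13/24.
E[Y | Y is odd] = [1·1/8 + 3·1/8 + 5·7/24] / (13/24)
 = 47/24 / (13/24)
 = 47/13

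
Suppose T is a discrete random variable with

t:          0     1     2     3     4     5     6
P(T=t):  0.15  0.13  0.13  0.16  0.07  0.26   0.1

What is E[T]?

3.05

E[T] = Σ t·P(T=t)
 = 0·0.15 + 1·0.13 + 2·0.13 + 3·0.16 + 4·0.07 + 5·0.26 + 6·0.1
 = 0 + 0.13 + 0.26 + 0.48 + 0.28 + 1.3 + 0.6
 = 3.05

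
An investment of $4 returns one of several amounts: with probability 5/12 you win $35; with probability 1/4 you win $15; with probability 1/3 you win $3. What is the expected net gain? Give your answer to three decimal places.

15.333

E[payout] = 35·5/12 + 15·1/4 + 3·1/3
 = 175/12 + 15/4 + 1
 = 58/3
Net = 58/3 - 4 = 46/3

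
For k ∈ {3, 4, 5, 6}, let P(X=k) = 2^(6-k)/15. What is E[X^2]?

E[X^2] = Σ x^2·P(X=x)
 = 9·8/15 + 16·4/15 + 25·2/15 + 36·1/15
 = 24/5 + 64/15 + 10/3 + 12/5
 = 74/5

14.8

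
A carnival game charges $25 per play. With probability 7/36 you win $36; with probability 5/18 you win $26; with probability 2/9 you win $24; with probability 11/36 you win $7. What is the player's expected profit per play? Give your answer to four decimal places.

E[payout] = 36·7/36 + 26·5/18 + 24·2/9 + 7·11/36
 = 7 + 65/9 + 16/3 + 77/36
 = 781/36
Net = 781/36 - 25 = -119/36

-3.3056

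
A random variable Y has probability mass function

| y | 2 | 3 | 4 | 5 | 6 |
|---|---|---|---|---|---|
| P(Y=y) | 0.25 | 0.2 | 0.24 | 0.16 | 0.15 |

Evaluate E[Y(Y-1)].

12.28

E[Y(Y-1)] = Σ y(y-1)·P(Y=y)
 = 2·0.25 + 6·0.2 + 12·0.24 + 20·0.16 + 30·0.15
 = 0.5 + 1.2 + 2.88 + 3.2 + 4.5
 = 12.28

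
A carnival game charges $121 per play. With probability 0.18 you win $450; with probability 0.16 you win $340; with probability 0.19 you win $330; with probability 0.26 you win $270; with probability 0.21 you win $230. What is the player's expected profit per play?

E[payout] = 450·0.18 + 340·0.16 + 330·0.19 + 270·0.26 + 230·0.21
 = 81 + 54.4 + 62.7 + 70.2 + 48.3
 = 316.6
Net = 316.6 - 121 = 195.6

195.6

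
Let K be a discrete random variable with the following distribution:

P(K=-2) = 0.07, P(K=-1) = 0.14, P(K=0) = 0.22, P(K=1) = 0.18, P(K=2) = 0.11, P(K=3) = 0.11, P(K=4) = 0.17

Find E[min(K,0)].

-0.28

E[min(K,0)] = Σ min(k,0)·P(K=k)
 = (-2)·0.07 + (-1)·0.14 + 0·0.22 + 0·0.18 + 0·0.11 + 0·0.11 + 0·0.17
 = (-0.14) + (-0.14) + 0 + 0 + 0 + 0 + 0
 = -0.28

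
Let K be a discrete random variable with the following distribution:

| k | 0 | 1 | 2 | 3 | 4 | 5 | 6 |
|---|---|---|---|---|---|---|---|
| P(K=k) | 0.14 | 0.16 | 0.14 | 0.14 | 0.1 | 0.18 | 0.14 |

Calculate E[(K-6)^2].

E[(K-6)^2] = Σ (k-6)^2·P(K=k)
 = 36·0.14 + 25·0.16 + 16·0.14 + 9·0.14 + 4·0.1 + 1·0.18 + 0·0.14
 = 5.04 + 4 + 2.24 + 1.26 + 0.4 + 0.18 + 0
 = 13.12

13.12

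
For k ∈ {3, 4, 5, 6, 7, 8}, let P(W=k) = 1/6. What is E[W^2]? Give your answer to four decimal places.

E[W^2] = Σ w^2·P(W=w)
 = 9·1/6 + 16·1/6 + 25·1/6 + 36·1/6 + 49·1/6 + 64·1/6
 = 3/2 + 8/3 + 25/6 + 6 + 49/6 + 32/3
 = 199/6

33.1667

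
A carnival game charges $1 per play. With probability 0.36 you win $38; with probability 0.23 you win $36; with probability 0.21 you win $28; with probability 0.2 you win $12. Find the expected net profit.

E[payout] = 38·0.36 + 36·0.23 + 28·0.21 + 12·0.2
 = 13.68 + 8.28 + 5.88 + 2.4
 = 30.24
Net = 30.24 - 1 = 29.24

29.24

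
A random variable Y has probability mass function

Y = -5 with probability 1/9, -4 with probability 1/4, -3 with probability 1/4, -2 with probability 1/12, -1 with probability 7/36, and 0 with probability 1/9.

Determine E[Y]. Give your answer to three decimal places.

E[Y] = Σ y·P(Y=y)
 = (-5)·1/9 + (-4)·1/4 + (-3)·1/4 + (-2)·1/12 + (-1)·7/36 + 0·1/9
 = (-5/9) + (-1) + (-3/4) + (-1/6) + (-7/36) + 0
 = -8/3

-2.667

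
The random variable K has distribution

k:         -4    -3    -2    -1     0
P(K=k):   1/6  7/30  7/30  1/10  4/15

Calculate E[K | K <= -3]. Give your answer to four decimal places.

P(K <= -3) = 1/6 + 7/30 = 2/5.
E[K | K <= -3] = [(-4)·1/6 + (-3)·7/30] / (2/5)
 = -41/30 / (2/5)
 = -41/12

-3.4167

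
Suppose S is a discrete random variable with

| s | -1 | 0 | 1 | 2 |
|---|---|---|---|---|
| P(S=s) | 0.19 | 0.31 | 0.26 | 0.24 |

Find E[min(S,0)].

-0.19

E[min(S,0)] = Σ min(s,0)·P(S=s)
 = (-1)·0.19 + 0·0.31 + 0·0.26 + 0·0.24
 = (-0.19) + 0 + 0 + 0
 = -0.19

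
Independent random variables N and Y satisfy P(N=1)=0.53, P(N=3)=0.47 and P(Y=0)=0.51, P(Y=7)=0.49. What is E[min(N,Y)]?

0.9506

E[min(N,Y)] = Σ_n Σ_y min(n,y) · P(N=n)P(Y=y)
 = 0·0.2703 + 1·0.2597 + 0·0.2397 + 3·0.2303
 = 0 + 0.2597 + 0 + 0.6909
 = 0.9506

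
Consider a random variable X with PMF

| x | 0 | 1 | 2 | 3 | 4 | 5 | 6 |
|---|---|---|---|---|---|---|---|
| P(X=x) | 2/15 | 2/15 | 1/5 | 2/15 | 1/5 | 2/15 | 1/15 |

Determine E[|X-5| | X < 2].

P(X < 2) = 2/15 + 2/15 = 4/15.
E[|X-5| | X < 2] = [5·2/15 + 4·2/15] / (4/15)
 = 6/5 / (4/15)
 = 9/2

4.5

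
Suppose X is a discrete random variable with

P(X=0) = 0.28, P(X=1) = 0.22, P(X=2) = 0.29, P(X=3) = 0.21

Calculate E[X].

E[X] = Σ x·P(X=x)
 = 0·0.28 + 1·0.22 + 2·0.29 + 3·0.21
 = 0 + 0.22 + 0.58 + 0.63
 = 1.43

1.43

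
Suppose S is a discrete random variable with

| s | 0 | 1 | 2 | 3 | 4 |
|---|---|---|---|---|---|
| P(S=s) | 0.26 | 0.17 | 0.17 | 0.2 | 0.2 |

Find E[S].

E[S] = Σ s·P(S=s)
 = 0·0.26 + 1·0.17 + 2·0.17 + 3·0.2 + 4·0.2
 = 0 + 0.17 + 0.34 + 0.6 + 0.8
 = 1.91

1.91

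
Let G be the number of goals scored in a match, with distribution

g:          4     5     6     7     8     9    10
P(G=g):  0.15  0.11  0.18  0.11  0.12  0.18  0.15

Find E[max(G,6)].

7.49

E[max(G,6)] = Σ max(g,6)·P(G=g)
 = 6·0.15 + 6·0.11 + 6·0.18 + 7·0.11 + 8·0.12 + 9·0.18 + 10·0.15
 = 0.9 + 0.66 + 1.08 + 0.77 + 0.96 + 1.62 + 1.5
 = 7.49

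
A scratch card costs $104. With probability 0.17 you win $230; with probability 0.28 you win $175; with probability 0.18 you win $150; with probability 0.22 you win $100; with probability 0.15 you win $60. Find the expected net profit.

42.1

E[payout] = 230·0.17 + 175·0.28 + 150·0.18 + 100·0.22 + 60·0.15
 = 39.1 + 49 + 27 + 22 + 9
 = 146.1
Net = 146.1 - 104 = 42.1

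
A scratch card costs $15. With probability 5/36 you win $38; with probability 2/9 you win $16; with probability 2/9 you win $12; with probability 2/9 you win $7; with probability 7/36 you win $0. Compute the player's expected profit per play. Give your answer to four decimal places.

-1.9444

E[payout] = 38·5/36 + 16·2/9 + 12·2/9 + 7·2/9 + 0·7/36
 = 95/18 + 32/9 + 8/3 + 14/9 + 0
 = 235/18
Net = 235/18 - 15 = -35/18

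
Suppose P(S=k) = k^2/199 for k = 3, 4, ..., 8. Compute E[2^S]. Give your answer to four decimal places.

E[2^S] = Σ 2^s·P(S=s)
 = 8·9/199 + 16·16/199 + 32·25/199 + 64·36/199 + 128·49/199 + 256·64/199
 = 72/199 + 256/199 + 800/199 + 2304/199 + 6272/199 + 16384/199
 = 26088/199

131.0955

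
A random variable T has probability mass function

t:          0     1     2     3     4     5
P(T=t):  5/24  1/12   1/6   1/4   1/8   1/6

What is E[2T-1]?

4

E[2T-1] = Σ (2t-1)·P(T=t)
 = (-1)·5/24 + 1·1/12 + 3·1/6 + 5·1/4 + 7·1/8 + 9·1/6
 = (-5/24) + 1/12 + 1/2 + 5/4 + 7/8 + 3/2
 = 4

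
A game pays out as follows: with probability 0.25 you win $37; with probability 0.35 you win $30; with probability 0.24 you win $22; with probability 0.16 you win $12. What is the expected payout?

E[payout] = 37·0.25 + 30·0.35 + 22·0.24 + 12·0.16
 = 9.25 + 10.5 + 5.28 + 1.92
 = 26.95

26.95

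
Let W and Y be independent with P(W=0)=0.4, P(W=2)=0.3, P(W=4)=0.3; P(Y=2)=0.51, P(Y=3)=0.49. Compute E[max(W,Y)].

2.943

E[max(W,Y)] = Σ_w Σ_y max(w,y) · P(W=w)P(Y=y)
 = 2·0.204 + 3·0.196 + 2·0.153 + 3·0.147 + 4·0.153 + 4·0.147
 = 0.408 + 0.588 + 0.306 + 0.441 + 0.612 + 0.588
 = 2.943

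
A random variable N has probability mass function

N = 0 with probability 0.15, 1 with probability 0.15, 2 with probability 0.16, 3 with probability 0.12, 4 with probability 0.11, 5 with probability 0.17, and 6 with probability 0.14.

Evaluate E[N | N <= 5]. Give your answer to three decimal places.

2.465

P(N <= 5) = 0.15 + 0.15 + 0.16 + 0.12 + 0.11 + 0.17 = 0.86.
E[N | N <= 5] = [0·0.15 + 1·0.15 + 2·0.16 + 3·0.12 + 4·0.11 + 5·0.17] / 0.86
 = 2.12 / 0.86
 = 106/43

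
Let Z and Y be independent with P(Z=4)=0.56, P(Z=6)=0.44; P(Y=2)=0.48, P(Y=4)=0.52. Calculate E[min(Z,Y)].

E[min(Z,Y)] = Σ_z Σ_y min(z,y) · P(Z=z)P(Y=y)
 = 2·0.2688 + 4·0.2912 + 2·0.2112 + 4·0.2288
 = 0.5376 + 1.1648 + 0.4224 + 0.9152
 = 3.04

3.04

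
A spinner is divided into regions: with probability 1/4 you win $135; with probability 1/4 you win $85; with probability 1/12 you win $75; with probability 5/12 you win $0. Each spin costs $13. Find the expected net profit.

E[payout] = 135·1/4 + 85·1/4 + 75·1/12 + 0·5/12
 = 135/4 + 85/4 + 25/4 + 0
 = 245/4
Net = 245/4 - 13 = 193/4

48.25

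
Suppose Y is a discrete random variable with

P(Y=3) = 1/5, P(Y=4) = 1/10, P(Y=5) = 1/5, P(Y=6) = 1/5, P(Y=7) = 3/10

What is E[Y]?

5.3

E[Y] = Σ y·P(Y=y)
 = 3·1/5 + 4·1/10 + 5·1/5 + 6·1/5 + 7·3/10
 = 3/5 + 2/5 + 1 + 6/5 + 21/10
 = 53/10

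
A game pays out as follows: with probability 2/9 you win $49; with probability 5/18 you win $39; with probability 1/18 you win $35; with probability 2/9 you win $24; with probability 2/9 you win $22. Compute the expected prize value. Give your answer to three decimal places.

E[payout] = 49·2/9 + 39·5/18 + 35·1/18 + 24·2/9 + 22·2/9
 = 98/9 + 65/6 + 35/18 + 16/3 + 44/9
 = 305/9

33.889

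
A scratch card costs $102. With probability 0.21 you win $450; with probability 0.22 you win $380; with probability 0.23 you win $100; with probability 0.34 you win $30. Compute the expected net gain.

109.3

E[payout] = 450·0.21 + 380·0.22 + 100·0.23 + 30·0.34
 = 94.5 + 83.6 + 23 + 10.2
 = 211.3
Net = 211.3 - 102 = 109.3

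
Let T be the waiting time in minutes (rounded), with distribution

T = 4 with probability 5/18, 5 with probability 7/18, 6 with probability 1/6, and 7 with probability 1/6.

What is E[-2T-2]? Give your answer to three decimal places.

-12.444

E[-2T-2] = Σ (-2t-2)·P(T=t)
 = (-10)·5/18 + (-12)·7/18 + (-14)·1/6 + (-16)·1/6
 = (-25/9) + (-14/3) + (-7/3) + (-8/3)
 = -112/9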